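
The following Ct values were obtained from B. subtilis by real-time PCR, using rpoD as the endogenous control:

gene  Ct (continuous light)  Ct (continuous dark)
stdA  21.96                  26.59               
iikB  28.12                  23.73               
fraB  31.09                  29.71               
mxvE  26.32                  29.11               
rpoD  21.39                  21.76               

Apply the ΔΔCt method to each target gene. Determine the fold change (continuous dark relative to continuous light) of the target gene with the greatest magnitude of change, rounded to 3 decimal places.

stdA: ΔΔCt = (26.59−21.76) − (21.96−21.39) = 4.83 − 0.57 = 4.26; fold change = 2^-4.26 = 0.052
iikB: ΔΔCt = (23.73−21.76) − (28.12−21.39) = 1.97 − 6.73 = -4.76; fold change = 2^4.76 = 27.096
fraB: ΔΔCt = (29.71−21.76) − (31.09−21.39) = 7.95 − 9.70 = -1.75; fold change = 2^1.75 = 3.364
mxvE: ΔΔCt = (29.11−21.76) − (26.32−21.39) = 7.35 − 4.93 = 2.42; fold change = 2^-2.42 = 0.187
iikB has the largest |ΔΔCt| = 4.76.

27.096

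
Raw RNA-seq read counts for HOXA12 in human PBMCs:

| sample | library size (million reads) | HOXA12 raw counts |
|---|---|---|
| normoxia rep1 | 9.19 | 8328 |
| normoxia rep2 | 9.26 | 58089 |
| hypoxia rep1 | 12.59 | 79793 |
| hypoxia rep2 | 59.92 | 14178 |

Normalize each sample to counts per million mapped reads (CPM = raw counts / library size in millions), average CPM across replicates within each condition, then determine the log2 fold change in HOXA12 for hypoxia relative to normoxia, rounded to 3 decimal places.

-0.127

CPM(normoxia rep1) = 8328 / 9.19 = 906.2024
CPM(normoxia rep2) = 58089 / 9.26 = 6273.1102
CPM(hypoxia rep1) = 79793 / 12.59 = 6337.8078
CPM(hypoxia rep2) = 14178 / 59.92 = 236.6155
mean CPM(normoxia) = 3589.6563; mean CPM(hypoxia) = 3287.2116
Fold change = 3287.2116 / 3589.6563 = 0.91575
log2(0.91575) = -0.1270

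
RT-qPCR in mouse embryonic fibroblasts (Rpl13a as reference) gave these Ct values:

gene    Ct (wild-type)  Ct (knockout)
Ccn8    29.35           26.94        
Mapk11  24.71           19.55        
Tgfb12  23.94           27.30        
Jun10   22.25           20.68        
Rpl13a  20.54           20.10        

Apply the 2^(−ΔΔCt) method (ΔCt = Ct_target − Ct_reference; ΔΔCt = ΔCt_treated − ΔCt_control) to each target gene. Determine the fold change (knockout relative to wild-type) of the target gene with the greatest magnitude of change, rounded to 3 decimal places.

Ccn8: ΔΔCt = (26.94−20.10) − (29.35−20.54) = 6.84 − 8.81 = -1.97; fold change = 2^1.97 = 3.918
Mapk11: ΔΔCt = (19.55−20.10) − (24.71−20.54) = -0.55 − 4.17 = -4.72; fold change = 2^4.72 = 26.355
Tgfb12: ΔΔCt = (27.30−20.10) − (23.94−20.54) = 7.20 − 3.40 = 3.80; fold change = 2^-3.80 = 0.072
Jun10: ΔΔCt = (20.68−20.10) − (22.25−20.54) = 0.58 − 1.71 = -1.13; fold change = 2^1.13 = 2.189
Mapk11 has the largest |ΔΔCt| = 4.72.

26.355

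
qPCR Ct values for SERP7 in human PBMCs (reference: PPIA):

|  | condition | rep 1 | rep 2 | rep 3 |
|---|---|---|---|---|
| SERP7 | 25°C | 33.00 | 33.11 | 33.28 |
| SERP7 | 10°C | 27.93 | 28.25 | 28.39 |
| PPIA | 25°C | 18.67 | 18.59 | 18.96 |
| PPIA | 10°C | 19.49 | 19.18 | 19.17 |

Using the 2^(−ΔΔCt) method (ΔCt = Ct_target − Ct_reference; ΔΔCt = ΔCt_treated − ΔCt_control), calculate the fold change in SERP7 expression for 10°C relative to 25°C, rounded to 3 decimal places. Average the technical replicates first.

Mean Ct: SERP7 25°C 33.130; SERP7 10°C 28.190; PPIA 25°C 18.740; PPIA 10°C 19.280
ΔCt(25°C) = 33.130 − 18.740 = 14.390
ΔCt(10°C) = 28.190 − 19.280 = 8.910
ΔΔCt = 8.910 − 14.390 = -5.480
Fold change = 2^(−(-5.480)) = 2^5.480 = 44.6318

44.632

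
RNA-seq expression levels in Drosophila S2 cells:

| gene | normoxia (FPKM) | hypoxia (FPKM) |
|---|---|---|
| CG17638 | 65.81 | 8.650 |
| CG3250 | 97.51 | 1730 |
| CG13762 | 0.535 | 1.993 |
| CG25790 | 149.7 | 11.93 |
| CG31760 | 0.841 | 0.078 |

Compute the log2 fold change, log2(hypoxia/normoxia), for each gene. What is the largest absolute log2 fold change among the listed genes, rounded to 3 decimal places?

4.149

log2(8.650/65.81) = -2.928  (CG17638)
log2(1730/97.51) = 4.149  (CG3250)
log2(1.993/0.535) = 1.897  (CG13762)
log2(11.93/149.7) = -3.649  (CG25790)
log2(0.078/0.841) = -3.431  (CG31760)
The largest magnitude belongs to CG3250.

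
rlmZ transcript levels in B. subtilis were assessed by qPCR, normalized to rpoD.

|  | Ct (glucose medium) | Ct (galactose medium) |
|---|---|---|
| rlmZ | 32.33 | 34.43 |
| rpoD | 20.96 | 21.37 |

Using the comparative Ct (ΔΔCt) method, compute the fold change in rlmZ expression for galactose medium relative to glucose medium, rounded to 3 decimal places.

ΔCt(glucose medium) = 32.330 − 20.960 = 11.370
ΔCt(galactose medium) = 34.430 − 21.370 = 13.060
ΔΔCt = 13.060 − 11.370 = 1.690
Fold change = 2^(−1.690) = 0.3099

0.310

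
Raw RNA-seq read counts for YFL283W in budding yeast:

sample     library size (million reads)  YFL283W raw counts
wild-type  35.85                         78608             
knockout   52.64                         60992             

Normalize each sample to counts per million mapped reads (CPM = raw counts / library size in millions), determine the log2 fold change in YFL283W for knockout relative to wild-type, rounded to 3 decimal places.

-0.920

CPM(wild-type) = 78608 / 35.85 = 2192.6918
CPM(knockout) = 60992 / 52.64 = 1158.6626
Fold change = 1158.6626 / 2192.6918 = 0.52842
log2(0.52842) = -0.9202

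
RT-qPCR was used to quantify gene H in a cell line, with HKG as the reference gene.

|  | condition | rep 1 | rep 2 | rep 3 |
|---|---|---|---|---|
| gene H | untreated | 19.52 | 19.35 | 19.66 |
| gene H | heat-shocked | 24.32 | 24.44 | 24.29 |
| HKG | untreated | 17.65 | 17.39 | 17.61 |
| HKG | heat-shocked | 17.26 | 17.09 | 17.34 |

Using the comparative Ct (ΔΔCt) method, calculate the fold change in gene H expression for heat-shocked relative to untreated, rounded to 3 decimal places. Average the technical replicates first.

Mean Ct: gene H untreated 19.510; gene H heat-shocked 24.350; HKG untreated 17.550; HKG heat-shocked 17.230
ΔCt(untreated) = 19.510 − 17.550 = 1.960
ΔCt(heat-shocked) = 24.350 − 17.230 = 7.120
ΔΔCt = 7.120 − 1.960 = 5.160
Fold change = 2^(−5.160) = 0.0280

0.028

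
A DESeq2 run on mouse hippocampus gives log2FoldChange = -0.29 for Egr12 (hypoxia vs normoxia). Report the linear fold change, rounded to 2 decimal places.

Fold change = 2^(-0.29) = 0.818

0.82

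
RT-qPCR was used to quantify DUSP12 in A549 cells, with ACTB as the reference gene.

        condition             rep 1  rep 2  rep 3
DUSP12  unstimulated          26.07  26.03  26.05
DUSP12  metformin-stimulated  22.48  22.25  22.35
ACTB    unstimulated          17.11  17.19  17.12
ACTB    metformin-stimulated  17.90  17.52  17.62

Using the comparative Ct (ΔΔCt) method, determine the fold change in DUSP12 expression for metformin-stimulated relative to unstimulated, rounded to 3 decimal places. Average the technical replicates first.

Mean Ct: DUSP12 unstimulated 26.050; DUSP12 metformin-stimulated 22.360; ACTB unstimulated 17.140; ACTB metformin-stimulated 17.680
ΔCt(unstimulated) = 26.050 − 17.140 = 8.910
ΔCt(metformin-stimulated) = 22.360 − 17.680 = 4.680
ΔΔCt = 4.680 − 8.910 = -4.230
Fold change = 2^(−(-4.230)) = 2^4.230 = 18.7654

18.765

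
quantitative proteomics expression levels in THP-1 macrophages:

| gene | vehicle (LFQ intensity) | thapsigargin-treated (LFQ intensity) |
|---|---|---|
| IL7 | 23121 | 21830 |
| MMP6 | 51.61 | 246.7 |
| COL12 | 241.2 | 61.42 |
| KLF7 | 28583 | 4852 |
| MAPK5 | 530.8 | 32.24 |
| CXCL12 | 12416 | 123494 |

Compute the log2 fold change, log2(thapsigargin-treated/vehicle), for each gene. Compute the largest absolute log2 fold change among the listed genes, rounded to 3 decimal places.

log2(21830/23121) = -0.083  (IL7)
log2(246.7/51.61) = 2.257  (MMP6)
log2(61.42/241.2) = -1.973  (COL12)
log2(4852/28583) = -2.559  (KLF7)
log2(32.24/530.8) = -4.041  (MAPK5)
log2(123494/12416) = 3.314  (CXCL12)
The largest magnitude belongs to MAPK5.

4.041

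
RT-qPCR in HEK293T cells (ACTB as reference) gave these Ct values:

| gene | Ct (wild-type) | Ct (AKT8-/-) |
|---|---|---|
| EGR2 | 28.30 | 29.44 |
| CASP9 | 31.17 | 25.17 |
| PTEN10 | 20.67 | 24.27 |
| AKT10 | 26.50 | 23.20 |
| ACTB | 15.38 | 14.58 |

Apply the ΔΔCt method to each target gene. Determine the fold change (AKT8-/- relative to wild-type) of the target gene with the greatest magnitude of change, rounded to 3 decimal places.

EGR2: ΔΔCt = (29.44−14.58) − (28.30−15.38) = 14.86 − 12.92 = 1.94; fold change = 2^-1.94 = 0.261
CASP9: ΔΔCt = (25.17−14.58) − (31.17−15.38) = 10.59 − 15.79 = -5.20; fold change = 2^5.20 = 36.758
PTEN10: ΔΔCt = (24.27−14.58) − (20.67−15.38) = 9.69 − 5.29 = 4.40; fold change = 2^-4.40 = 0.047
AKT10: ΔΔCt = (23.20−14.58) − (26.50−15.38) = 8.62 − 11.12 = -2.50; fold change = 2^2.50 = 5.657
CASP9 has the largest |ΔΔCt| = 5.20.

36.758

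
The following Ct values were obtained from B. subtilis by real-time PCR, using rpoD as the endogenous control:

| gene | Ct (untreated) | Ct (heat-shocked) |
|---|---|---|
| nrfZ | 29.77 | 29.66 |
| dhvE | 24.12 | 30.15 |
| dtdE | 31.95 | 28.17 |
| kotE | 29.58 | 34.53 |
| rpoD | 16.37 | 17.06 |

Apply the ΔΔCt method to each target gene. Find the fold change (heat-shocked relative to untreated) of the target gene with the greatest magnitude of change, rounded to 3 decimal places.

0.025

nrfZ: ΔΔCt = (29.66−17.06) − (29.77−16.37) = 12.60 − 13.40 = -0.80; fold change = 2^0.80 = 1.741
dhvE: ΔΔCt = (30.15−17.06) − (24.12−16.37) = 13.09 − 7.75 = 5.34; fold change = 2^-5.34 = 0.025
dtdE: ΔΔCt = (28.17−17.06) − (31.95−16.37) = 11.11 − 15.58 = -4.47; fold change = 2^4.47 = 22.162
kotE: ΔΔCt = (34.53−17.06) − (29.58−16.37) = 17.47 − 13.21 = 4.26; fold change = 2^-4.26 = 0.052
dhvE has the largest |ΔΔCt| = 5.34.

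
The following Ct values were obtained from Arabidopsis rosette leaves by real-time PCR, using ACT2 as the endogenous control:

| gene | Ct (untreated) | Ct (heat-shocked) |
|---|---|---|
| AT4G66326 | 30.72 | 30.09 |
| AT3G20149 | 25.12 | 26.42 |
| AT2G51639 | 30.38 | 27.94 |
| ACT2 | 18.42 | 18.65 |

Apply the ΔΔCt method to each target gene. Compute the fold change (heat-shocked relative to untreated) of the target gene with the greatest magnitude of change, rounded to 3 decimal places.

6.364

AT4G66326: ΔΔCt = (30.09−18.65) − (30.72−18.42) = 11.44 − 12.30 = -0.86; fold change = 2^0.86 = 1.815
AT3G20149: ΔΔCt = (26.42−18.65) − (25.12−18.42) = 7.77 − 6.70 = 1.07; fold change = 2^-1.07 = 0.476
AT2G51639: ΔΔCt = (27.94−18.65) − (30.38−18.42) = 9.29 − 11.96 = -2.67; fold change = 2^2.67 = 6.364
AT2G51639 has the largest |ΔΔCt| = 2.67.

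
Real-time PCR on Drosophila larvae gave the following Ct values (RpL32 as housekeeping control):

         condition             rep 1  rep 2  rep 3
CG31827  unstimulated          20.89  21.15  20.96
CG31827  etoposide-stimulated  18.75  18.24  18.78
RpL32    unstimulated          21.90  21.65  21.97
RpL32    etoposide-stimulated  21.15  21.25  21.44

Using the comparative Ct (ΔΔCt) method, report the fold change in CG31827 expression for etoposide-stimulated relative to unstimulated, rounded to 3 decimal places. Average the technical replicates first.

Mean Ct: CG31827 unstimulated 21.000; CG31827 etoposide-stimulated 18.590; RpL32 unstimulated 21.840; RpL32 etoposide-stimulated 21.280
ΔCt(unstimulated) = 21.000 − 21.840 = -0.840
ΔCt(etoposide-stimulated) = 18.590 − 21.280 = -2.690
ΔΔCt = -2.690 − (-0.840) = -1.850
Fold change = 2^(−(-1.850)) = 2^1.850 = 3.6050

3.605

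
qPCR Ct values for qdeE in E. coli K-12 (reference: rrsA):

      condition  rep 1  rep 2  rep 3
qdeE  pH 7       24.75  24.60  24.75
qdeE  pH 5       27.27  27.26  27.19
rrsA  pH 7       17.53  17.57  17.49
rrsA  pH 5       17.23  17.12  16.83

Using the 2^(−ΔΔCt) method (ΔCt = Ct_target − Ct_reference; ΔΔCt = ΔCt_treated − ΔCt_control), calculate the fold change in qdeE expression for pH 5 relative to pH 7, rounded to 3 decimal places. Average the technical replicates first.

Mean Ct: qdeE pH 7 24.700; qdeE pH 5 27.240; rrsA pH 7 17.530; rrsA pH 5 17.060
ΔCt(pH 7) = 24.700 − 17.530 = 7.170
ΔCt(pH 5) = 27.240 − 17.060 = 10.180
ΔΔCt = 10.180 − 7.170 = 3.010
Fold change = 2^(−3.010) = 0.1241

0.124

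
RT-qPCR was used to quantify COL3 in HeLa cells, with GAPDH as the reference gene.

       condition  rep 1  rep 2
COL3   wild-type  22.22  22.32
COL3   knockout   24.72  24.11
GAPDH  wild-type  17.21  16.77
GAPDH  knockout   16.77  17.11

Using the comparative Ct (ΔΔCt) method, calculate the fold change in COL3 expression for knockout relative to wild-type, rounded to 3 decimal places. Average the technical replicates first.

Mean Ct: COL3 wild-type 22.270; COL3 knockout 24.415; GAPDH wild-type 16.990; GAPDH knockout 16.940
ΔCt(wild-type) = 22.270 − 16.990 = 5.280
ΔCt(knockout) = 24.415 − 16.940 = 7.475
ΔΔCt = 7.475 − 5.280 = 2.195
Fold change = 2^(−2.195) = 0.2184

0.218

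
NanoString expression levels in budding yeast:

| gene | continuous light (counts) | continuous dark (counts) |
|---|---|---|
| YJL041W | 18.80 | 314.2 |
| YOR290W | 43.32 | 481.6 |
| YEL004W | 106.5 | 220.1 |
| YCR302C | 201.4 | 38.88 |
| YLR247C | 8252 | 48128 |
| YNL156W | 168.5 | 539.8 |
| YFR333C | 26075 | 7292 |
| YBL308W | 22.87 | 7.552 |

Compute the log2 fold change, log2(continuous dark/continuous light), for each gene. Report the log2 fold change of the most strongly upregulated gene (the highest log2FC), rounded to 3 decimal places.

4.063

log2(314.2/18.80) = 4.063  (YJL041W)
log2(481.6/43.32) = 3.475  (YOR290W)
log2(220.1/106.5) = 1.047  (YEL004W)
log2(38.88/201.4) = -2.373  (YCR302C)
log2(48128/8252) = 2.544  (YLR247C)
log2(539.8/168.5) = 1.680  (YNL156W)
log2(7292/26075) = -1.838  (YFR333C)
log2(7.552/22.87) = -1.599  (YBL308W)
YJL041W is most strongly upregulated.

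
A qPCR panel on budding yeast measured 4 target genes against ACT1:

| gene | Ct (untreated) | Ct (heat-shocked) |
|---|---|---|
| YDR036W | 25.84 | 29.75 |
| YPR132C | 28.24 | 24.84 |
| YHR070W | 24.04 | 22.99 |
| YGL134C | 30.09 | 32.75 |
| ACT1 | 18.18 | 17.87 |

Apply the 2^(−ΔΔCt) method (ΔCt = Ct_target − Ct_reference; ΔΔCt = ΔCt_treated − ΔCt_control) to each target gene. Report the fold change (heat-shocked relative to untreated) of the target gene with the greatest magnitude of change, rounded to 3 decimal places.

YDR036W: ΔΔCt = (29.75−17.87) − (25.84−18.18) = 11.88 − 7.66 = 4.22; fold change = 2^-4.22 = 0.054
YPR132C: ΔΔCt = (24.84−17.87) − (28.24−18.18) = 6.97 − 10.06 = -3.09; fold change = 2^3.09 = 8.515
YHR070W: ΔΔCt = (22.99−17.87) − (24.04−18.18) = 5.12 − 5.86 = -0.74; fold change = 2^0.74 = 1.670
YGL134C: ΔΔCt = (32.75−17.87) − (30.09−18.18) = 14.88 − 11.91 = 2.97; fold change = 2^-2.97 = 0.128
YDR036W has the largest |ΔΔCt| = 4.22.

0.054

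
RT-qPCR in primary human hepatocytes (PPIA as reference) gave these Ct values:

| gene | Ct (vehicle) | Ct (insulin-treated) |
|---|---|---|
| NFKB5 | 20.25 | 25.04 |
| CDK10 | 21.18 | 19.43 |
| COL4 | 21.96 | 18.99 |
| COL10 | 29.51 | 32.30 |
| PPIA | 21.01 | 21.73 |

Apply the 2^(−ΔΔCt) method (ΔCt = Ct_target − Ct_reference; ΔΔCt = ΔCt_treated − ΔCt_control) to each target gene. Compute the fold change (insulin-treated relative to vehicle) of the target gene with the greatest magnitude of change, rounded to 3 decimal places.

NFKB5: ΔΔCt = (25.04−21.73) − (20.25−21.01) = 3.31 − (-0.76) = 4.07; fold change = 2^-4.07 = 0.060
CDK10: ΔΔCt = (19.43−21.73) − (21.18−21.01) = -2.30 − 0.17 = -2.47; fold change = 2^2.47 = 5.540
COL4: ΔΔCt = (18.99−21.73) − (21.96−21.01) = -2.74 − 0.95 = -3.69; fold change = 2^3.69 = 12.906
COL10: ΔΔCt = (32.30−21.73) − (29.51−21.01) = 10.57 − 8.50 = 2.07; fold change = 2^-2.07 = 0.238
NFKB5 has the largest |ΔΔCt| = 4.07.

0.060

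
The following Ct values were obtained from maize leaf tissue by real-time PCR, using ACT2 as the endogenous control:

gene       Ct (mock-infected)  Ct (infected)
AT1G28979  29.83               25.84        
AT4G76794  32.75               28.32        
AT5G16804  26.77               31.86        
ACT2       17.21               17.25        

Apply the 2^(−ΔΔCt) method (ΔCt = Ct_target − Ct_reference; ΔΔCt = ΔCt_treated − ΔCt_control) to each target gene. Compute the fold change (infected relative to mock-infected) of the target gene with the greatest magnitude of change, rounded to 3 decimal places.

0.030

AT1G28979: ΔΔCt = (25.84−17.25) − (29.83−17.21) = 8.59 − 12.62 = -4.03; fold change = 2^4.03 = 16.336
AT4G76794: ΔΔCt = (28.32−17.25) − (32.75−17.21) = 11.07 − 15.54 = -4.47; fold change = 2^4.47 = 22.162
AT5G16804: ΔΔCt = (31.86−17.25) − (26.77−17.21) = 14.61 − 9.56 = 5.05; fold change = 2^-5.05 = 0.030
AT5G16804 has the largest |ΔΔCt| = 5.05.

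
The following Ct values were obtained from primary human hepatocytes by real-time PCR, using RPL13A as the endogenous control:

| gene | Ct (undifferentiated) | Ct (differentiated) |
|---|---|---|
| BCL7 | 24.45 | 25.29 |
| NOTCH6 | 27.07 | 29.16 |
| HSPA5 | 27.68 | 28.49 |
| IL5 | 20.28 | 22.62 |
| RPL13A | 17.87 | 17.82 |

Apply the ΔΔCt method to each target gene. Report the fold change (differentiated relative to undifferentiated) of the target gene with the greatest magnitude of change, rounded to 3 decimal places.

0.191

BCL7: ΔΔCt = (25.29−17.82) − (24.45−17.87) = 7.47 − 6.58 = 0.89; fold change = 2^-0.89 = 0.540
NOTCH6: ΔΔCt = (29.16−17.82) − (27.07−17.87) = 11.34 − 9.20 = 2.14; fold change = 2^-2.14 = 0.227
HSPA5: ΔΔCt = (28.49−17.82) − (27.68−17.87) = 10.67 − 9.81 = 0.86; fold change = 2^-0.86 = 0.551
IL5: ΔΔCt = (22.62−17.82) − (20.28−17.87) = 4.80 − 2.41 = 2.39; fold change = 2^-2.39 = 0.191
IL5 has the largest |ΔΔCt| = 2.39.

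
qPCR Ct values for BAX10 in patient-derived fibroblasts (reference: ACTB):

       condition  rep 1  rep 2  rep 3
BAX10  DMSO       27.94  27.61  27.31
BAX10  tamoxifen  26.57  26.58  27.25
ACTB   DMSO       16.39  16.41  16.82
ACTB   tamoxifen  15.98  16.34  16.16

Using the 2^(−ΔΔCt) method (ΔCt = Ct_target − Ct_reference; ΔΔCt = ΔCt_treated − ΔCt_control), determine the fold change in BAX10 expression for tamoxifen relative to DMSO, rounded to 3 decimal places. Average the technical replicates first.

Mean Ct: BAX10 DMSO 27.620; BAX10 tamoxifen 26.800; ACTB DMSO 16.540; ACTB tamoxifen 16.160
ΔCt(DMSO) = 27.620 − 16.540 = 11.080
ΔCt(tamoxifen) = 26.800 − 16.160 = 10.640
ΔΔCt = 10.640 − 11.080 = -0.440
Fold change = 2^(−(-0.440)) = 2^0.440 = 1.3566

1.357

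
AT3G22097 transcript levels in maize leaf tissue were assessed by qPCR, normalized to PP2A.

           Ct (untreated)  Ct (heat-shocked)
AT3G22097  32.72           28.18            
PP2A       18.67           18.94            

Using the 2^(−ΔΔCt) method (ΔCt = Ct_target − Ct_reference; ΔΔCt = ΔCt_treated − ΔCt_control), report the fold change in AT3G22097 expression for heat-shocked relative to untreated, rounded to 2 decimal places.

ΔCt(untreated) = 32.720 − 18.670 = 14.050
ΔCt(heat-shocked) = 28.180 − 18.940 = 9.240
ΔΔCt = 9.240 − 14.050 = -4.810
Fold change = 2^(−(-4.810)) = 2^4.810 = 28.051

28.05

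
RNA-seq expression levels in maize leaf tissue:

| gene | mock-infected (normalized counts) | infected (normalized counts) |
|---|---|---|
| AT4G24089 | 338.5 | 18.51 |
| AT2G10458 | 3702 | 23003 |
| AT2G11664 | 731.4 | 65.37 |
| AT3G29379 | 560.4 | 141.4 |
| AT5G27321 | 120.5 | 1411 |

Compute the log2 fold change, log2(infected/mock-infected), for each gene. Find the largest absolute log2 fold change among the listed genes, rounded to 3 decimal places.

4.193

log2(18.51/338.5) = -4.193  (AT4G24089)
log2(23003/3702) = 2.635  (AT2G10458)
log2(65.37/731.4) = -3.484  (AT2G11664)
log2(141.4/560.4) = -1.987  (AT3G29379)
log2(1411/120.5) = 3.550  (AT5G27321)
The largest magnitude belongs to AT4G24089.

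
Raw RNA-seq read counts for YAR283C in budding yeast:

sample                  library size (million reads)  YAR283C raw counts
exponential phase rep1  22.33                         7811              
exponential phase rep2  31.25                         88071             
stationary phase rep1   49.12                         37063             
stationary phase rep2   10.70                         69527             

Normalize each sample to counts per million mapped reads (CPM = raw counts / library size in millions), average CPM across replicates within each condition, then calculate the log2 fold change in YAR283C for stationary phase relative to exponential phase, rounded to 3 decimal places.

CPM(exponential phase rep1) = 7811 / 22.33 = 349.7985
CPM(exponential phase rep2) = 88071 / 31.25 = 2818.2720
CPM(stationary phase rep1) = 37063 / 49.12 = 754.5399
CPM(stationary phase rep2) = 69527 / 10.70 = 6497.8505
mean CPM(exponential phase) = 1584.0352; mean CPM(stationary phase) = 3626.1952
Fold change = 3626.1952 / 1584.0352 = 2.28921
log2(2.28921) = 1.1949

1.195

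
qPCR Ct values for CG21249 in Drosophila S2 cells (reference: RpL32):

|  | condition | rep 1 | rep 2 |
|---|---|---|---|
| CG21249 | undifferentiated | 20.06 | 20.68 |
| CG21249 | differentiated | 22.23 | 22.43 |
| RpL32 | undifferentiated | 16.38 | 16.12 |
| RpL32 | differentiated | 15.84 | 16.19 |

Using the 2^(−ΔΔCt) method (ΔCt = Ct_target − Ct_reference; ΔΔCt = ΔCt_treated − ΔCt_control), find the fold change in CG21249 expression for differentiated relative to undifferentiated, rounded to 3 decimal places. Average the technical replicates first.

Mean Ct: CG21249 undifferentiated 20.370; CG21249 differentiated 22.330; RpL32 undifferentiated 16.250; RpL32 differentiated 16.015
ΔCt(undifferentiated) = 20.370 − 16.250 = 4.120
ΔCt(differentiated) = 22.330 − 16.015 = 6.315
ΔΔCt = 6.315 − 4.120 = 2.195
Fold change = 2^(−2.195) = 0.2184

0.218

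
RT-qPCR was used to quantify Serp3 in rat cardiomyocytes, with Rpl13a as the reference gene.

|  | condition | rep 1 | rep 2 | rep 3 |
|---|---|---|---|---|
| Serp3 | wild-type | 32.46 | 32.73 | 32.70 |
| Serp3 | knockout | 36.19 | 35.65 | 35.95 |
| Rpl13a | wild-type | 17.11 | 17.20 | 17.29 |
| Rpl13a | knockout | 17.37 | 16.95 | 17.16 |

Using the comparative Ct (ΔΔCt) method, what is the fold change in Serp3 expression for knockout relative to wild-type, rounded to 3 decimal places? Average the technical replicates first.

Mean Ct: Serp3 wild-type 32.630; Serp3 knockout 35.930; Rpl13a wild-type 17.200; Rpl13a knockout 17.160
ΔCt(wild-type) = 32.630 − 17.200 = 15.430
ΔCt(knockout) = 35.930 − 17.160 = 18.770
ΔΔCt = 18.770 − 15.430 = 3.340
Fold change = 2^(−3.340) = 0.0988

0.099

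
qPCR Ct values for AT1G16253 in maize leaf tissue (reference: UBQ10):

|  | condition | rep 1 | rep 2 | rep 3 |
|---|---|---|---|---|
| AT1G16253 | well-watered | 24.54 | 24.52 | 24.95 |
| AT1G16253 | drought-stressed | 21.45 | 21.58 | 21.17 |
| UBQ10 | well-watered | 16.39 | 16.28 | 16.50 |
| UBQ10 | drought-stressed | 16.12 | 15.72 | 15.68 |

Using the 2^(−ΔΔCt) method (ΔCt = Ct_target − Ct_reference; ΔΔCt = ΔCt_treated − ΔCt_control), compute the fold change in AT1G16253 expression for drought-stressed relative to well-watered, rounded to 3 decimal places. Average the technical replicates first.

Mean Ct: AT1G16253 well-watered 24.670; AT1G16253 drought-stressed 21.400; UBQ10 well-watered 16.390; UBQ10 drought-stressed 15.840
ΔCt(well-watered) = 24.670 − 16.390 = 8.280
ΔCt(drought-stressed) = 21.400 − 15.840 = 5.560
ΔΔCt = 5.560 − 8.280 = -2.720
Fold change = 2^(−(-2.720)) = 2^2.720 = 6.5887

6.589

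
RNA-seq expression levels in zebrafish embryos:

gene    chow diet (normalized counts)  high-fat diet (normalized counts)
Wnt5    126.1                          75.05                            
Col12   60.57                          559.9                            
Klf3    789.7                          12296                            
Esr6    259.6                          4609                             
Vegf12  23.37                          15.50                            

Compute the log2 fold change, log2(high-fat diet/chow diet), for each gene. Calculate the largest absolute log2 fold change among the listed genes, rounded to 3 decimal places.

4.150

log2(75.05/126.1) = -0.749  (Wnt5)
log2(559.9/60.57) = 3.208  (Col12)
log2(12296/789.7) = 3.961  (Klf3)
log2(4609/259.6) = 4.150  (Esr6)
log2(15.50/23.37) = -0.592  (Vegf12)
The largest magnitude belongs to Esr6.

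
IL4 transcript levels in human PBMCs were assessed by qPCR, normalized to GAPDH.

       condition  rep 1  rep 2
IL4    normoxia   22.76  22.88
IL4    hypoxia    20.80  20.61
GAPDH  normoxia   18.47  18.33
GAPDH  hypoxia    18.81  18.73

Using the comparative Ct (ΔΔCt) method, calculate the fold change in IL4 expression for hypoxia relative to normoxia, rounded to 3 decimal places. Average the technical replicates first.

5.598

Mean Ct: IL4 normoxia 22.820; IL4 hypoxia 20.705; GAPDH normoxia 18.400; GAPDH hypoxia 18.770
ΔCt(normoxia) = 22.820 − 18.400 = 4.420
ΔCt(hypoxia) = 20.705 − 18.770 = 1.935
ΔΔCt = 1.935 − 4.420 = -2.485
Fold change = 2^(−(-2.485)) = 2^2.485 = 5.5983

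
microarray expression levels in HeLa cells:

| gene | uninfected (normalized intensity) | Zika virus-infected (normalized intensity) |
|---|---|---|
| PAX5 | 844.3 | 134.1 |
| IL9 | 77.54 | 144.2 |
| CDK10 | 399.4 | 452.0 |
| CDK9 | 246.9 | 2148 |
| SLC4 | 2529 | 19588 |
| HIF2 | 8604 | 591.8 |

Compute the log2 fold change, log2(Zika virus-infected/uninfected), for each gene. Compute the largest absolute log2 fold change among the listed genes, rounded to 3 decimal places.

3.862

log2(134.1/844.3) = -2.654  (PAX5)
log2(144.2/77.54) = 0.895  (IL9)
log2(452.0/399.4) = 0.178  (CDK10)
log2(2148/246.9) = 3.121  (CDK9)
log2(19588/2529) = 2.953  (SLC4)
log2(591.8/8604) = -3.862  (HIF2)
The largest magnitude belongs to HIF2.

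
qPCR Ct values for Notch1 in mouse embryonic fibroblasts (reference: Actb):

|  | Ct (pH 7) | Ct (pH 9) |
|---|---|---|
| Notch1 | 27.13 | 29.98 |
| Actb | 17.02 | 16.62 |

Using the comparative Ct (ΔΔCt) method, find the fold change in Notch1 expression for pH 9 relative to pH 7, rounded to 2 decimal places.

ΔCt(pH 7) = 27.130 − 17.020 = 10.110
ΔCt(pH 9) = 29.980 − 16.620 = 13.360
ΔΔCt = 13.360 − 10.110 = 3.250
Fold change = 2^(−3.250) = 0.105

0.11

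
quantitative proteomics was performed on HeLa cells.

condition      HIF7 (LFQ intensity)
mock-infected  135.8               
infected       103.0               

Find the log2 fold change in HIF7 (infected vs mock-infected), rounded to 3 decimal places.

Fold change = 103.0 / 135.8 = 0.7585
log2(0.7585) = -0.3988

-0.399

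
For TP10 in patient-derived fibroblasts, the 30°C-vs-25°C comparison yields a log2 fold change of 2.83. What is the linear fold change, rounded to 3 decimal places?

7.111

Fold change = 2^(2.83) = 7.1107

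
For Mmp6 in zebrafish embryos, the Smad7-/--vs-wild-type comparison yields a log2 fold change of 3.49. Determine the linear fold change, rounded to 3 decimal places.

11.236

Fold change = 2^(3.49) = 11.2356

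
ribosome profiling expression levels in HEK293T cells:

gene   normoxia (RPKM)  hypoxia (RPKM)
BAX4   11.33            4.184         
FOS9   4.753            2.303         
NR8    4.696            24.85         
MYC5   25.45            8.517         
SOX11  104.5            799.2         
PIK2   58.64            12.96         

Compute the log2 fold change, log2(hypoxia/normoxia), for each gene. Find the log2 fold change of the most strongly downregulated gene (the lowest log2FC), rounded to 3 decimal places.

-2.178

log2(4.184/11.33) = -1.437  (BAX4)
log2(2.303/4.753) = -1.045  (FOS9)
log2(24.85/4.696) = 2.404  (NR8)
log2(8.517/25.45) = -1.579  (MYC5)
log2(799.2/104.5) = 2.935  (SOX11)
log2(12.96/58.64) = -2.178  (PIK2)
PIK2 is most strongly downregulated.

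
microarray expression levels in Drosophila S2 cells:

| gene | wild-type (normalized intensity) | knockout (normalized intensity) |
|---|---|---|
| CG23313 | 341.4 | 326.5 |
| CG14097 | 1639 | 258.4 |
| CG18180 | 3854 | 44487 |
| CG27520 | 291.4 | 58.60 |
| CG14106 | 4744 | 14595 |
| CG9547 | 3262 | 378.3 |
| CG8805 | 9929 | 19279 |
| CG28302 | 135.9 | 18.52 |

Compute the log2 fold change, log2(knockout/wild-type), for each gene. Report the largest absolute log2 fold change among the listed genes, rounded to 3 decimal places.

3.529

log2(326.5/341.4) = -0.064  (CG23313)
log2(258.4/1639) = -2.665  (CG14097)
log2(44487/3854) = 3.529  (CG18180)
log2(58.60/291.4) = -2.314  (CG27520)
log2(14595/4744) = 1.621  (CG14106)
log2(378.3/3262) = -3.108  (CG9547)
log2(19279/9929) = 0.957  (CG8805)
log2(18.52/135.9) = -2.875  (CG28302)
The largest magnitude belongs to CG18180.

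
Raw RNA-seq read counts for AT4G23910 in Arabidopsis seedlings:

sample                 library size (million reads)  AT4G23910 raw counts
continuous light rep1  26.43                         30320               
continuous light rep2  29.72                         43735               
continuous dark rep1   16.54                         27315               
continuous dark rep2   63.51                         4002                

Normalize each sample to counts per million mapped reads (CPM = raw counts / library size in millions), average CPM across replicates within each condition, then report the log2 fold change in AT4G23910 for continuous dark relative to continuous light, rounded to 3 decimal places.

CPM(continuous light rep1) = 30320 / 26.43 = 1147.1812
CPM(continuous light rep2) = 43735 / 29.72 = 1471.5680
CPM(continuous dark rep1) = 27315 / 16.54 = 1651.4510
CPM(continuous dark rep2) = 4002 / 63.51 = 63.0137
mean CPM(continuous light) = 1309.3746; mean CPM(continuous dark) = 857.2324
Fold change = 857.2324 / 1309.3746 = 0.65469
log2(0.65469) = -0.6111

-0.611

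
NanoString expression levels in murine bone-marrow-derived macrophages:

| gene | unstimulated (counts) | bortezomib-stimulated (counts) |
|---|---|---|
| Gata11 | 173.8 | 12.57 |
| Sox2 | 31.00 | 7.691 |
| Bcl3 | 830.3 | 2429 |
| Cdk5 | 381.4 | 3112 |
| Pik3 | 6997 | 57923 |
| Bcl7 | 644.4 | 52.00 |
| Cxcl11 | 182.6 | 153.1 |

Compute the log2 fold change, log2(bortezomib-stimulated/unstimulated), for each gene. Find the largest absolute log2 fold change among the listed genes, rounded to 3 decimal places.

log2(12.57/173.8) = -3.789  (Gata11)
log2(7.691/31.00) = -2.011  (Sox2)
log2(2429/830.3) = 1.549  (Bcl3)
log2(3112/381.4) = 3.028  (Cdk5)
log2(57923/6997) = 3.049  (Pik3)
log2(52.00/644.4) = -3.631  (Bcl7)
log2(153.1/182.6) = -0.254  (Cxcl11)
The largest magnitude belongs to Gata11.

3.789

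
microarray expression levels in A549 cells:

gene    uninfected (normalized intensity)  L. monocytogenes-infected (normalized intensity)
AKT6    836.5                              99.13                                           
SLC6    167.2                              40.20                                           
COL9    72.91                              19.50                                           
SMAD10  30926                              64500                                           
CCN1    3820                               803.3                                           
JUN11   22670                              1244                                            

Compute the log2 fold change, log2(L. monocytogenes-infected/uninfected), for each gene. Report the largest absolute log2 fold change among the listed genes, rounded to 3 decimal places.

4.188

log2(99.13/836.5) = -3.077  (AKT6)
log2(40.20/167.2) = -2.056  (SLC6)
log2(19.50/72.91) = -1.903  (COL9)
log2(64500/30926) = 1.060  (SMAD10)
log2(803.3/3820) = -2.250  (CCN1)
log2(1244/22670) = -4.188  (JUN11)
The largest magnitude belongs to JUN11.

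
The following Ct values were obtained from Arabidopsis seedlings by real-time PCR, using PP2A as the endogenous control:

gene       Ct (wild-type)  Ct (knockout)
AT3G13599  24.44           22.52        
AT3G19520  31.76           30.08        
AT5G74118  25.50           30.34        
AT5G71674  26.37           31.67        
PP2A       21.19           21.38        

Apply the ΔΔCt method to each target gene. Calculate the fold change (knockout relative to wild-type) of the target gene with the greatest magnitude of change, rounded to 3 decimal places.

0.029

AT3G13599: ΔΔCt = (22.52−21.38) − (24.44−21.19) = 1.14 − 3.25 = -2.11; fold change = 2^2.11 = 4.317
AT3G19520: ΔΔCt = (30.08−21.38) − (31.76−21.19) = 8.70 − 10.57 = -1.87; fold change = 2^1.87 = 3.655
AT5G74118: ΔΔCt = (30.34−21.38) − (25.50−21.19) = 8.96 − 4.31 = 4.65; fold change = 2^-4.65 = 0.040
AT5G71674: ΔΔCt = (31.67−21.38) − (26.37−21.19) = 10.29 − 5.18 = 5.11; fold change = 2^-5.11 = 0.029
AT5G71674 has the largest |ΔΔCt| = 5.11.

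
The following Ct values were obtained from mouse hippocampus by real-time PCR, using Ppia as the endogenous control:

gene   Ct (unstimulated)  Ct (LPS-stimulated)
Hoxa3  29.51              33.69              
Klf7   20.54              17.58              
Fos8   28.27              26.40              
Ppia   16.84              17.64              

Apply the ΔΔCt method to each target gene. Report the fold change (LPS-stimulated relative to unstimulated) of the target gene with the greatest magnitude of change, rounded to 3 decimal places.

Hoxa3: ΔΔCt = (33.69−17.64) − (29.51−16.84) = 16.05 − 12.67 = 3.38; fold change = 2^-3.38 = 0.096
Klf7: ΔΔCt = (17.58−17.64) − (20.54−16.84) = -0.06 − 3.70 = -3.76; fold change = 2^3.76 = 13.548
Fos8: ΔΔCt = (26.40−17.64) − (28.27−16.84) = 8.76 − 11.43 = -2.67; fold change = 2^2.67 = 6.364
Klf7 has the largest |ΔΔCt| = 3.76.

13.548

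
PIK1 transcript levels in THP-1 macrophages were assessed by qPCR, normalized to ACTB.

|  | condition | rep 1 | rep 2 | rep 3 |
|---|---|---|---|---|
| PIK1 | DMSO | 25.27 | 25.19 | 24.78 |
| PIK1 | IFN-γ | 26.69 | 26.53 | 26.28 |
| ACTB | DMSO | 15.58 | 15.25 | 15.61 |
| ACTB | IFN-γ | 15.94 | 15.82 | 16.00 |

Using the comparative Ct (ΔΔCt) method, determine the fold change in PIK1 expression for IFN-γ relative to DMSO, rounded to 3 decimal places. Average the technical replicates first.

Mean Ct: PIK1 DMSO 25.080; PIK1 IFN-γ 26.500; ACTB DMSO 15.480; ACTB IFN-γ 15.920
ΔCt(DMSO) = 25.080 − 15.480 = 9.600
ΔCt(IFN-γ) = 26.500 − 15.920 = 10.580
ΔΔCt = 10.580 − 9.600 = 0.980
Fold change = 2^(−0.980) = 0.5070

0.507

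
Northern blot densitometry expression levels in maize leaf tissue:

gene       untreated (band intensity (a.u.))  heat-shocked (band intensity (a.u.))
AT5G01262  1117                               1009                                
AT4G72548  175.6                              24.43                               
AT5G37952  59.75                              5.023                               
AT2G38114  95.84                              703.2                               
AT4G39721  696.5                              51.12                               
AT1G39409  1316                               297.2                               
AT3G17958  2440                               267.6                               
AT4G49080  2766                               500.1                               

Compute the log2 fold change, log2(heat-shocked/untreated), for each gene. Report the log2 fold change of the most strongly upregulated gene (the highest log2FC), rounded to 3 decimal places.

log2(1009/1117) = -0.147  (AT5G01262)
log2(24.43/175.6) = -2.846  (AT4G72548)
log2(5.023/59.75) = -3.572  (AT5G37952)
log2(703.2/95.84) = 2.875  (AT2G38114)
log2(51.12/696.5) = -3.768  (AT4G39721)
log2(297.2/1316) = -2.147  (AT1G39409)
log2(267.6/2440) = -3.189  (AT3G17958)
log2(500.1/2766) = -2.468  (AT4G49080)
AT2G38114 is most strongly upregulated.

2.875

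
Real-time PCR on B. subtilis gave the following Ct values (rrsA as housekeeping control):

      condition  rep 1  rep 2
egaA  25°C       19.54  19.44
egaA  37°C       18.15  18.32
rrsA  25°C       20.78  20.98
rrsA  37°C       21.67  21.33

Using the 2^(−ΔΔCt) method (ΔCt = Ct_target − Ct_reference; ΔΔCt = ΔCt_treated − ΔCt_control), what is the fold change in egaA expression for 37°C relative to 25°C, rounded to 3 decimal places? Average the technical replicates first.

3.668

Mean Ct: egaA 25°C 19.490; egaA 37°C 18.235; rrsA 25°C 20.880; rrsA 37°C 21.500
ΔCt(25°C) = 19.490 − 20.880 = -1.390
ΔCt(37°C) = 18.235 − 21.500 = -3.265
ΔΔCt = -3.265 − (-1.390) = -1.875
Fold change = 2^(−(-1.875)) = 2^1.875 = 3.6680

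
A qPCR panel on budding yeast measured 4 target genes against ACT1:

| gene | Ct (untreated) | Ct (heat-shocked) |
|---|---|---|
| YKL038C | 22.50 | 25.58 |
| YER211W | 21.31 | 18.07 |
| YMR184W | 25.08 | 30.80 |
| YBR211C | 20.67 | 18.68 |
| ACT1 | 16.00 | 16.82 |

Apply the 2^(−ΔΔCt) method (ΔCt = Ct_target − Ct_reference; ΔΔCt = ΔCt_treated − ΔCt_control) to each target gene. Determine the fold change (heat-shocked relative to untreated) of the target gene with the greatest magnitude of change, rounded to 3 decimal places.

0.033

YKL038C: ΔΔCt = (25.58−16.82) − (22.50−16.00) = 8.76 − 6.50 = 2.26; fold change = 2^-2.26 = 0.209
YER211W: ΔΔCt = (18.07−16.82) − (21.31−16.00) = 1.25 − 5.31 = -4.06; fold change = 2^4.06 = 16.679
YMR184W: ΔΔCt = (30.80−16.82) − (25.08−16.00) = 13.98 − 9.08 = 4.90; fold change = 2^-4.90 = 0.033
YBR211C: ΔΔCt = (18.68−16.82) − (20.67−16.00) = 1.86 − 4.67 = -2.81; fold change = 2^2.81 = 7.013
YMR184W has the largest |ΔΔCt| = 4.90.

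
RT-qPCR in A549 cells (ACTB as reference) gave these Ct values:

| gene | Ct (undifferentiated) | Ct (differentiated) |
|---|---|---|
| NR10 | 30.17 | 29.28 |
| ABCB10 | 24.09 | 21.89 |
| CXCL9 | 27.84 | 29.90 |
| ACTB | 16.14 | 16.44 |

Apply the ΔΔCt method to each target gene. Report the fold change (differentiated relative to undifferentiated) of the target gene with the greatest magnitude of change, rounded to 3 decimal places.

5.657

NR10: ΔΔCt = (29.28−16.44) − (30.17−16.14) = 12.84 − 14.03 = -1.19; fold change = 2^1.19 = 2.282
ABCB10: ΔΔCt = (21.89−16.44) − (24.09−16.14) = 5.45 − 7.95 = -2.50; fold change = 2^2.50 = 5.657
CXCL9: ΔΔCt = (29.90−16.44) − (27.84−16.14) = 13.46 − 11.70 = 1.76; fold change = 2^-1.76 = 0.295
ABCB10 has the largest |ΔΔCt| = 2.50.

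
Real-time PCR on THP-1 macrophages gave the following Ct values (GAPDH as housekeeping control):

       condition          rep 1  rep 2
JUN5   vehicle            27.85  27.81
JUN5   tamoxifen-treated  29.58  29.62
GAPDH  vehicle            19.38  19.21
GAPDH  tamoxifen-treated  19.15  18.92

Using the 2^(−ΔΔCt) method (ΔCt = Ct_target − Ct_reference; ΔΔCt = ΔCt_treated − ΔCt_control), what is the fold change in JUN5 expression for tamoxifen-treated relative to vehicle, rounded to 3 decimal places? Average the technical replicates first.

Mean Ct: JUN5 vehicle 27.830; JUN5 tamoxifen-treated 29.600; GAPDH vehicle 19.295; GAPDH tamoxifen-treated 19.035
ΔCt(vehicle) = 27.830 − 19.295 = 8.535
ΔCt(tamoxifen-treated) = 29.600 − 19.035 = 10.565
ΔΔCt = 10.565 − 8.535 = 2.030
Fold change = 2^(−2.030) = 0.2449

0.245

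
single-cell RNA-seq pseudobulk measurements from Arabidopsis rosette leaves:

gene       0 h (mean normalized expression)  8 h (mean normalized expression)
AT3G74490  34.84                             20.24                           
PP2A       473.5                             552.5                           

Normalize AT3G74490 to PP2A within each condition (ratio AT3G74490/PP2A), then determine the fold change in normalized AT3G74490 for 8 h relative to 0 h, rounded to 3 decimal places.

0.498

AT3G74490/PP2A (0 h) = 34.84 / 473.5 = 0.07358
AT3G74490/PP2A (8 h) = 20.24 / 552.5 = 0.036633
Fold change = 0.036633 / 0.07358 = 0.4979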